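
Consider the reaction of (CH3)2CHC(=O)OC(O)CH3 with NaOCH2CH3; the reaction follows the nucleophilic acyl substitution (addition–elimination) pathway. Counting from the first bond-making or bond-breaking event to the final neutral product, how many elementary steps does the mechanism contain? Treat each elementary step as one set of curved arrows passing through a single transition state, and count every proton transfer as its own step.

2

Step 1: CH3CH2O⁻ adds to the carbonyl carbon; the C=O π electrons shift onto oxygen and a tetrahedral alkoxide intermediate forms.
Step 2: Collapse of the tetrahedral intermediate: the alkoxide oxygen pushes its lone pair back to re-form C=O while CH3CO2⁻ leaves.
Total: 2 elementary steps.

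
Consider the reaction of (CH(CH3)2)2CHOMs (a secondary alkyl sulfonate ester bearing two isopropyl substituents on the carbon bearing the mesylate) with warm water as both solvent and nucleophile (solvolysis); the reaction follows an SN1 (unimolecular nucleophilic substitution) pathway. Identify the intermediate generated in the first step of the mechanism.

secondary carbocation

Step 1: The C–O bond breaks with both electrons going to the mesylate; MsO⁻ leaves and a secondary carbocation remains.
After step 1 the species present is a secondary carbocation.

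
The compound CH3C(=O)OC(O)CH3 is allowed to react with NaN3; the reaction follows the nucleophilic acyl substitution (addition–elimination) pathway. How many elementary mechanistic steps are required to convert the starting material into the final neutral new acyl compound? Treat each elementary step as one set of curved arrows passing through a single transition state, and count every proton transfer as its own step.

2

Step 1: N3⁻ adds to the carbonyl carbon; the C=O π electrons shift onto oxygen and a tetrahedral alkoxide intermediate forms.
Step 2: Elimination step: re-formation of the carbonyl π bond drives out CH3CO2⁻, giving the new acyl compound.
Total: 2 elementary steps.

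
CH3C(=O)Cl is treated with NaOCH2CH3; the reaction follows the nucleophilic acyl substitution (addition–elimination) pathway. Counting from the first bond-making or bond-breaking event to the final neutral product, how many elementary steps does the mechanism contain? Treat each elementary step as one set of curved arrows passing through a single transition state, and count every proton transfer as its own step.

2

Step 1: A lone pair on the O of CH3CH2O⁻ attacks the electrophilic acyl carbon; the π(C=O) electrons move onto oxygen, giving a tetrahedral intermediate.
Step 2: An oxygen lone pair re-forms the C=O π bond as the C–Cl σ-bond breaks; Cl⁻ is expelled.
Total: 2 elementary steps.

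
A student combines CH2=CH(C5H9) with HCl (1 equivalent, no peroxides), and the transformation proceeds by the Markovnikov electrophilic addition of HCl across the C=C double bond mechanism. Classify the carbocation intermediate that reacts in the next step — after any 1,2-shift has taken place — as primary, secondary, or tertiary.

tertiary

Step 1: Protonation of the alkene by HCl: the π bond acts as the nucleophile and picks up H⁺, giving the more stable (Markovnikov) secondary carbocation. The H–Cl bond breaks heterolytically, releasing Cl⁻.
Step 2: A 1,2-hydride shift from the adjacent cyclopentyl carbon moves the positive charge from the secondary centre to an adjacent carbon, generating a more stable tertiary carbocation.
The cation rearranges from secondary to tertiary via a 1,2-hydride shift from the adjacent cyclopentyl carbon; the tertiary cation is what reacts next.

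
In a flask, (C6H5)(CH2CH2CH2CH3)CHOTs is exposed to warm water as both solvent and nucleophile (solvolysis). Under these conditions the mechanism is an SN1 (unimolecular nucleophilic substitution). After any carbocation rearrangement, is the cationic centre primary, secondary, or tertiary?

Step 1: Ionisation: the C–O σ-bond cleaves heterolytically; both bonding electrons depart with TsO⁻, leaving a secondary carbocation at the α-carbon.
No single 1,2-shift to an adjacent carbon would give a more-substituted cation, so no rearrangement occurs.

secondary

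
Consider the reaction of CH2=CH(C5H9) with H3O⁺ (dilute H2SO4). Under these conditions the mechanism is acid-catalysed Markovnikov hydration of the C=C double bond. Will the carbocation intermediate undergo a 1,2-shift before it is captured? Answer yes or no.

yes

The first-formed carbocation is secondary.
The adjacent cyclopentyl carbon already bears 2 other carbon substituents and has a hydrogen to migrate; after a 1,2-hydride shift from that carbon the positive charge sits on a tertiary centre.
Tertiary is more stable than secondary, so the shift occurs.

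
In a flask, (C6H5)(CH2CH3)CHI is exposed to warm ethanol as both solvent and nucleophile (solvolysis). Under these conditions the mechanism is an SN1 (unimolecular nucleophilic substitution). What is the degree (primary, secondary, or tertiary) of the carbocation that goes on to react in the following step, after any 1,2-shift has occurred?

Step 1: The C–I bond breaks with both electrons going to the iodide; I⁻ leaves and a secondary carbocation remains.
No single 1,2-shift to an adjacent carbon would give a more-substituted cation, so no rearrangement occurs.

secondary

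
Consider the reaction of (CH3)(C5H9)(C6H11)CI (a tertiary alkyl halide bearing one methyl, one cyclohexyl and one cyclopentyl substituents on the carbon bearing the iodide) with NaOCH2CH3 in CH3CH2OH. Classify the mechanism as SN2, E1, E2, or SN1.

Conditions: a strong base with a tertiary substrate bearing a β-hydrogen.
These conditions are the textbook signature of the E2 pathway.
A strong (often hindered) base removes a β-H in concert with loss of the leaving group — bimolecular elimination.

E2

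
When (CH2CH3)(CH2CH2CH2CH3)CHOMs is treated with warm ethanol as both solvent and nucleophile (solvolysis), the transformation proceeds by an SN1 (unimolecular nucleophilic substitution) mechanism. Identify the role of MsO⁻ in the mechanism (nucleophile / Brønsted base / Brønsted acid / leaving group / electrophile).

leaving group

Step 1: Ionisation: the C–O σ-bond cleaves heterolytically; both bonding electrons depart with MsO⁻, leaving a secondary carbocation at the α-carbon.
MsO⁻ departs with both electrons of the breaking σ-bond — that is the definition of a leaving group.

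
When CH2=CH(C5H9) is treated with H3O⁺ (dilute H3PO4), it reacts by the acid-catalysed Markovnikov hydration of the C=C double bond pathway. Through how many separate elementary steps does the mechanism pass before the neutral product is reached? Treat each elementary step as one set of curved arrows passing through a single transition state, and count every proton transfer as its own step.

4

Step 1: The π electrons of the C=C bond attack a proton of H3O⁺; Markovnikov addition places the new C–H on the less-substituted alkene carbon, so the positive charge ends up on the more-substituted carbon — a secondary carbocation. H2O is released.
Step 2: A 1,2-hydride shift from the adjacent cyclopentyl carbon moves the positive charge from the secondary centre to an adjacent carbon, generating a more stable tertiary carbocation.
Step 3: Nucleophilic capture of the cation by H2O produces the protonated alcohol (an oxonium ion).
Step 4: Deprotonation of the oxonium ion by a water molecule delivers the neutral alcohol and regenerates the acid catalyst.
Total: 4 elementary steps.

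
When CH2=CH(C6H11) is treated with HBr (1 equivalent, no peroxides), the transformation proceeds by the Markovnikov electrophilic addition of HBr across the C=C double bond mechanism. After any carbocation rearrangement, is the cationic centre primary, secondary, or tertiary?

Step 1: Electrophilic addition begins with the π(C=C) electrons forming a bond to the proton of HBr. Following Markovnikov's rule, the resulting cation is secondary. The H–Br bond breaks heterolytically, releasing Br⁻.
Step 2: A hydride (H with its bonding pair) migrates from the adjacent cyclohexyl carbon to the cationic centre — a 1,2-hydride shift — upgrading the secondary cation to a tertiary one.
The cation rearranges from secondary to tertiary via a 1,2-hydride shift from the adjacent cyclohexyl carbon; the tertiary cation is what reacts next.

tertiary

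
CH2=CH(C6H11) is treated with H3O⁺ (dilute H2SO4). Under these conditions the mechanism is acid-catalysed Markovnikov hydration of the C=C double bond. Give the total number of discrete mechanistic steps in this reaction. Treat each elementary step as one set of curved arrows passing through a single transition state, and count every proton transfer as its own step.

4

Step 1: Electrophilic addition begins with the π(C=C) electrons forming a bond to the proton of H3O⁺. Following Markovnikov's rule, the resulting cation is secondary. H2O is released.
Step 2: A 1,2-hydride shift from the adjacent cyclohexyl carbon moves the positive charge from the secondary centre to an adjacent carbon, generating a more stable tertiary carbocation.
Step 3: Nucleophilic capture of the cation by H2O produces the protonated alcohol (an oxonium ion).
Step 4: Deprotonation of the oxonium ion by a water molecule delivers the neutral alcohol and regenerates the acid catalyst.
Total: 4 elementary steps.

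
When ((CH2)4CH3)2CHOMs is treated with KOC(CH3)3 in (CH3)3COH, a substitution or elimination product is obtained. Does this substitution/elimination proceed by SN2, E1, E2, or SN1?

Conditions: a strong/bulky base with a secondary substrate bearing a β-hydrogen.
These conditions are the textbook signature of the E2 pathway.
A strong (often hindered) base removes a β-H in concert with loss of the leaving group — bimolecular elimination.

E2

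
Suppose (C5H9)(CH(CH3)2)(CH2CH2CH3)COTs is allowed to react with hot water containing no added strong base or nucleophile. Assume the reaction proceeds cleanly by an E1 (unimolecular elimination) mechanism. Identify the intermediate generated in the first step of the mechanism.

Step 1: Unassisted departure of TsO⁻ (taking the C–O bonding pair) generates a tertiary carbocation.
After step 1 the species present is a tertiary carbocation.

tertiary carbocation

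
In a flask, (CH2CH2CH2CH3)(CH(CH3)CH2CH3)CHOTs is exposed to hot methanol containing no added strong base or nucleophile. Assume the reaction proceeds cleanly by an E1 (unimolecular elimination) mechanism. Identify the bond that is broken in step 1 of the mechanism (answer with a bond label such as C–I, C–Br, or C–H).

Step 1: Ionisation: the C–O σ-bond cleaves heterolytically; both bonding electrons depart with TsO⁻, leaving a secondary carbocation at the α-carbon.
The bond broken in this step is the C–O bond.

C–O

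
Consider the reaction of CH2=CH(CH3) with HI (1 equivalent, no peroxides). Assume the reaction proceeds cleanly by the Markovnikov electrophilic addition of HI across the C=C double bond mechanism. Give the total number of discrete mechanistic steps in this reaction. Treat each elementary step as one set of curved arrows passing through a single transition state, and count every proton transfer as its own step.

Step 1: The π electrons of the C=C bond attack a proton of HI; Markovnikov addition places the new C–H on the less-substituted alkene carbon, so the positive charge ends up on the more-substituted carbon — a secondary carbocation. The H–I bond breaks heterolytically, releasing I⁻.
(No 1,2-shift: no single shift to an adjacent carbon would give a more stable cation.)
Step 2: Nucleophilic attack by I⁻ on the carbocation completes the addition, giving R–I.
Total: 2 elementary steps.

2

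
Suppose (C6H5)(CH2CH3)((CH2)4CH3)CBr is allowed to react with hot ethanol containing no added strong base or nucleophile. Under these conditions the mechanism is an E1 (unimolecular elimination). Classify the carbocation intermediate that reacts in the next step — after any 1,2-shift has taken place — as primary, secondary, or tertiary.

Step 1: The C–Br bond breaks with both electrons going to the bromide; Br⁻ leaves and a tertiary carbocation remains.
No single 1,2-shift to an adjacent carbon would give a more-substituted cation, so no rearrangement occurs.

tertiary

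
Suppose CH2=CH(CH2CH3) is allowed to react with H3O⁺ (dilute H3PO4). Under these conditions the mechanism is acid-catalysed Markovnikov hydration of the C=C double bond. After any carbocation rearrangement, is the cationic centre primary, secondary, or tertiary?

secondary

Step 1: Protonation of the alkene by H3O⁺: the π bond acts as the nucleophile and picks up H⁺, giving the more stable (Markovnikov) secondary carbocation. H2O is released.
No single 1,2-shift to an adjacent carbon would give a more-substituted cation, so no rearrangement occurs.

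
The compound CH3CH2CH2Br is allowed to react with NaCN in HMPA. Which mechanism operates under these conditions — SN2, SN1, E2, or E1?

Conditions: a primary substrate with a strong nucleophile in the polar aprotic solvent HMPA.
These conditions are the textbook signature of the SN2 pathway.
An unhindered substrate with a strong nucleophile in a polar aprotic solvent favours one-step backside displacement.

SN2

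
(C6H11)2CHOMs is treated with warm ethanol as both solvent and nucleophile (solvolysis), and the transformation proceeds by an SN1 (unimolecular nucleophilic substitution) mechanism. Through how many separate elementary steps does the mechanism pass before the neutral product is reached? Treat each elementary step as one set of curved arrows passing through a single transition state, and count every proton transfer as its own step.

4

Step 1: Rate-determining heterolysis of the C–O bond gives MsO⁻ and a secondary carbocation.
Step 2: Carbocation rearrangement: a 1,2-hydride shift from the adjacent cyclohexyl carbon converts the initially-formed secondary cation into the more stable tertiary cation.
Step 3: A lone pair on the oxygen of CH3CH2OH attacks the carbocation, forming a new C–O σ-bond and an oxonium ion.
Step 4: Deprotonation of the oxonium oxygen by solvent ethanol yields the neutral ether.
Total: 4 elementary steps.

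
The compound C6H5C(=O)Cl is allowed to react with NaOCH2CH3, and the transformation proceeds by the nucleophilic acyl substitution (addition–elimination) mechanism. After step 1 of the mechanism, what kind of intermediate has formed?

Step 1: CH3CH2O⁻ adds to the carbonyl carbon; the C=O π electrons shift onto oxygen and a tetrahedral alkoxide intermediate forms.
After step 1 the species present is a tetrahedral intermediate.

tetrahedral intermediate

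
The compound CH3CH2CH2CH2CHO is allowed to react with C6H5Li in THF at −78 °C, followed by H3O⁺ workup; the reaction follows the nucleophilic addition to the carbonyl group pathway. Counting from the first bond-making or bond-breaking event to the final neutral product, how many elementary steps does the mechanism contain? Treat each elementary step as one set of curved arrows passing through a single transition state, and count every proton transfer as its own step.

Step 1: Nucleophilic addition: the carbanion-like carbon of C6H5Li adds to the carbonyl carbon, pushing the π(C=O) electron pair onto oxygen and giving a tetrahedral alkoxide.
Step 2: The alkoxide picks up a proton during H3O⁺ workup to yield an alcohol.
Total: 2 elementary steps.

2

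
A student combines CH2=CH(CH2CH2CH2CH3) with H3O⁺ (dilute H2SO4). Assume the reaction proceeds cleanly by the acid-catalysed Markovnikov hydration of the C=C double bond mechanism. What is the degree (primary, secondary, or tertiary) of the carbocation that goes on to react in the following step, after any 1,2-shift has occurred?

Step 1: The π electrons of the C=C bond attack a proton of H3O⁺; Markovnikov addition places the new C–H on the less-substituted alkene carbon, so the positive charge ends up on the more-substituted carbon — a secondary carbocation. H2O is released.
No single 1,2-shift to an adjacent carbon would give a more-substituted cation, so no rearrangement occurs.

secondary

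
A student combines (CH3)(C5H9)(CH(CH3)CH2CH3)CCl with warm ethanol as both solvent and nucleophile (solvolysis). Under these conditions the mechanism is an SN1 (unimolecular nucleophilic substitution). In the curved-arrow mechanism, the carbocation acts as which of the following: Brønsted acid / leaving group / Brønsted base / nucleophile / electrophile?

electrophile

Step 2: A lone pair on the oxygen of CH3CH2OH attacks the carbocation, forming a new C–O σ-bond and an oxonium ion.
The carbocation accepts an electron pair into an empty or π* orbital — it is the electrophile.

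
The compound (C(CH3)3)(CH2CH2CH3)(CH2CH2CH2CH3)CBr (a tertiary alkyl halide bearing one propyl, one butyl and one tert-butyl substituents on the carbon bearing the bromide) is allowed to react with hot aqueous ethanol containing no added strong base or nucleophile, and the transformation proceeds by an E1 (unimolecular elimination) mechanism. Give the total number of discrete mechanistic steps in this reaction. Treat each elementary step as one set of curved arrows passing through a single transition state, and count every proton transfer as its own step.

2

Step 1: Unassisted departure of Br⁻ (taking the C–Br bonding pair) generates a tertiary carbocation.
(No 1,2-shift: no single shift to an adjacent carbon would give a more stable cation.)
Step 2: Loss of a β-proton to a water (or ethanol) molecule of the solvent: the C–H bonding pair collapses toward the cationic carbon to form the C=C π bond, yielding the alkene.
Total: 2 elementary steps.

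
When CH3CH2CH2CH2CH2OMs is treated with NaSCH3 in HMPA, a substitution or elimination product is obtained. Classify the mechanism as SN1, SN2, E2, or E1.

SN2

Conditions: a primary substrate with a strong nucleophile in the polar aprotic solvent HMPA.
These conditions are the textbook signature of the SN2 pathway.
An unhindered substrate with a strong nucleophile in a polar aprotic solvent favours one-step backside displacement.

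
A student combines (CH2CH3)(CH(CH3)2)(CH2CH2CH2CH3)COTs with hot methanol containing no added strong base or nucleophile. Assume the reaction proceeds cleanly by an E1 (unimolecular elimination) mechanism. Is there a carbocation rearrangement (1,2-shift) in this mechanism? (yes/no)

no

The first-formed carbocation is tertiary.
No single 1,2-shift to an adjacent carbon would produce a more-substituted cation than the one already present, so no rearrangement occurs.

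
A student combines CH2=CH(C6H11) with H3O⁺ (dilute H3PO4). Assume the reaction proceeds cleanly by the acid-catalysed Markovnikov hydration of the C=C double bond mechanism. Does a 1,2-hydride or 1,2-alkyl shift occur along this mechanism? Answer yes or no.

The first-formed carbocation is secondary.
The adjacent cyclohexyl carbon already bears 2 other carbon substituents and has a hydrogen to migrate; after a 1,2-hydride shift from that carbon the positive charge sits on a tertiary centre.
Tertiary is more stable than secondary, so the shift occurs.

yes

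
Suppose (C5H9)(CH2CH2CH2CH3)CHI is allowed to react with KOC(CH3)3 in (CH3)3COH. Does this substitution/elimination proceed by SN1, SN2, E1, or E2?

Conditions: a strong/bulky base with a secondary substrate bearing a β-hydrogen.
These conditions are the textbook signature of the E2 pathway.
A strong (often hindered) base removes a β-H in concert with loss of the leaving group — bimolecular elimination.

E2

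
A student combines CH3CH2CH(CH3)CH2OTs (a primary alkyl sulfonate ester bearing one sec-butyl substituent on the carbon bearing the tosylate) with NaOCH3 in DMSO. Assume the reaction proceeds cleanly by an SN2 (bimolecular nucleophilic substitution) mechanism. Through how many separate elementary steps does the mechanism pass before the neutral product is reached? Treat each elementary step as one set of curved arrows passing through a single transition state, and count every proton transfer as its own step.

1

Step 1: The methoxide nucleophile donates a lone pair from O to the α-carbon in a backside attack; simultaneously the C–O σ-bond breaks and both of its electrons leave with TsO⁻. One concerted step with inversion of configuration.
Total: 1 elementary step.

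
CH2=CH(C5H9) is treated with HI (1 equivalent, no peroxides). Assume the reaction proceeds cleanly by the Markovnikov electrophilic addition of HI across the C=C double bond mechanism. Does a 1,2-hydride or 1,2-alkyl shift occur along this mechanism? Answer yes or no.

yes

The first-formed carbocation is secondary.
The adjacent cyclopentyl carbon already bears 2 other carbon substituents and has a hydrogen to migrate; after a 1,2-hydride shift from that carbon the positive charge sits on a tertiary centre.
Tertiary is more stable than secondary, so the shift occurs.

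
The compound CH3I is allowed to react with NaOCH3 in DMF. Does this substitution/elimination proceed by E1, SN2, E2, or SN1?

Conditions: a methyl substrate with a strong nucleophile in the polar aprotic solvent DMF.
These conditions are the textbook signature of the SN2 pathway.
An unhindered substrate with a strong nucleophile in a polar aprotic solvent favours one-step backside displacement.

SN2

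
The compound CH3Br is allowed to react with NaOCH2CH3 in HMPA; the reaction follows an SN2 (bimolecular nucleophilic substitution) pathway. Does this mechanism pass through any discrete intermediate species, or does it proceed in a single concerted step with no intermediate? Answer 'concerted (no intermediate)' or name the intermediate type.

CH3CH2O⁻ attacks the back face of the α-carbon while Br⁻ departs with the C–Br bonding pair — a single concerted displacement through a pentacoordinate transition state.
All bond changes occur in one transition state; no discrete intermediate is formed.

concerted (no intermediate)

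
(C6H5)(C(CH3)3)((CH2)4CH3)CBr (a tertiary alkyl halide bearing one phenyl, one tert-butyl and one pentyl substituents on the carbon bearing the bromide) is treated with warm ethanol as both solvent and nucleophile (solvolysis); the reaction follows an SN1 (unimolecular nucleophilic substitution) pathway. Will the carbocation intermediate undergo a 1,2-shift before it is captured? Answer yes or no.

The first-formed carbocation is tertiary.
No single 1,2-shift to an adjacent carbon would produce a more-substituted cation than the one already present, so no rearrangement occurs.

no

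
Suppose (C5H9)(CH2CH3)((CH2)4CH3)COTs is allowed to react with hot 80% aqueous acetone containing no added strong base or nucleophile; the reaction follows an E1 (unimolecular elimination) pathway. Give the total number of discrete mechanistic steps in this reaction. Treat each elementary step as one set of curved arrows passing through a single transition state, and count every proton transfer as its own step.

2

Step 1: Ionisation: the C–O σ-bond cleaves heterolytically; both bonding electrons depart with TsO⁻, leaving a tertiary carbocation at the α-carbon.
(No 1,2-shift: no single shift to an adjacent carbon would give a more stable cation.)
Step 2: Loss of a β-proton to a water molecule of the solvent: the C–H bonding pair collapses toward the cationic carbon to form the C=C π bond, yielding the alkene.
Total: 2 elementary steps.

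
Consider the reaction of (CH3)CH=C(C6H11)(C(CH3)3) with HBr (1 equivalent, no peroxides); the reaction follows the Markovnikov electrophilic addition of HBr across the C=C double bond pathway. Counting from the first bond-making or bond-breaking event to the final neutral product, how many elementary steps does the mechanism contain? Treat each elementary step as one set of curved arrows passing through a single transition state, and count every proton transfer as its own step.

Step 1: The π electrons of the C=C bond attack a proton of HBr; Markovnikov addition places the new C–H on the less-substituted alkene carbon, so the positive charge ends up on the more-substituted carbon — a tertiary carbocation. The H–Br bond breaks heterolytically, releasing Br⁻.
(No 1,2-shift: no single shift to an adjacent carbon would give a more stable cation.)
Step 2: Br⁻ captures the cation: a lone pair on Br⁻ fills the empty p orbital, producing the alkyl halide product.
Total: 2 elementary steps.

2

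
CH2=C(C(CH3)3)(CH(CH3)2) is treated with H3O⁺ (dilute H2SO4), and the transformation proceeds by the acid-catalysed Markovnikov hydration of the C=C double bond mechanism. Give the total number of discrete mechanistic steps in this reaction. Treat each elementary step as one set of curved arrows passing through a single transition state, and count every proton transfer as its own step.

Step 1: The π electrons of the C=C bond attack a proton of H3O⁺; Markovnikov addition places the new C–H on the less-substituted alkene carbon, so the positive charge ends up on the more-substituted carbon — a tertiary carbocation. H2O is released.
(No 1,2-shift: no single shift to an adjacent carbon would give a more stable cation.)
Step 2: Nucleophilic capture of the cation by H2O produces the protonated alcohol (an oxonium ion).
Step 3: Deprotonation of the oxonium ion by a water molecule delivers the neutral alcohol and regenerates the acid catalyst.
Total: 3 elementary steps.

3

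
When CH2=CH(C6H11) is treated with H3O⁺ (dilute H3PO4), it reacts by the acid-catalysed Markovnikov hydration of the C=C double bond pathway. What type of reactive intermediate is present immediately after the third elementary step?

oxonium ion

Step 1: Electrophilic addition begins with the π(C=C) electrons forming a bond to the proton of H3O⁺. Following Markovnikov's rule, the resulting cation is secondary. H2O is released.
Step 2: A 1,2-hydride shift from the adjacent cyclohexyl carbon moves the positive charge from the secondary centre to an adjacent carbon, generating a more stable tertiary carbocation.
Step 3: A lone pair on the oxygen of H2O attacks the carbocation, forming a C–O bond and an oxonium ion (a protonated alcohol).
After step 3 the species present is an oxonium ion.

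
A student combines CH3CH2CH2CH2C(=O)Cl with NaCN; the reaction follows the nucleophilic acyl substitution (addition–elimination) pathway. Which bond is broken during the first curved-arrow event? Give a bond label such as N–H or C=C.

Step 1: A lone pair on the C of CN⁻ attacks the electrophilic acyl carbon; the π(C=O) electrons move onto oxygen, giving a tetrahedral intermediate.
The bond broken in this step is the π(C=O) bond.

π(C=O)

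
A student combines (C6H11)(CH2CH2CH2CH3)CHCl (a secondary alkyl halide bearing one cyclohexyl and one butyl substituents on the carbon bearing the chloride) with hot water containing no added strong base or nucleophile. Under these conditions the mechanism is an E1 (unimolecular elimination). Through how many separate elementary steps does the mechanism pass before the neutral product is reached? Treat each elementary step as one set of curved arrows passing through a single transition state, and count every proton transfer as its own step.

3

Step 1: Ionisation: the C–Cl σ-bond cleaves heterolytically; both bonding electrons depart with Cl⁻, leaving a secondary carbocation at the α-carbon.
Step 2: A 1,2-hydride shift from the adjacent cyclohexyl carbon moves the positive charge from the secondary centre to an adjacent carbon, generating a more stable tertiary carbocation.
Step 3: A water molecule (solvent) deprotonates a β-carbon; as the C–H bond breaks, those electrons form the new alkene π bond.
Total: 3 elementary steps.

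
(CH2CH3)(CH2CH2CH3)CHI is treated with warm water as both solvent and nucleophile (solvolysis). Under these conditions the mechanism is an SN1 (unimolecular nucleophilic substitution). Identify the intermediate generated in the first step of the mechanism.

Step 1: Unassisted departure of I⁻ (taking the C–I bonding pair) generates a secondary carbocation.
After step 1 the species present is a secondary carbocation.

secondary carbocation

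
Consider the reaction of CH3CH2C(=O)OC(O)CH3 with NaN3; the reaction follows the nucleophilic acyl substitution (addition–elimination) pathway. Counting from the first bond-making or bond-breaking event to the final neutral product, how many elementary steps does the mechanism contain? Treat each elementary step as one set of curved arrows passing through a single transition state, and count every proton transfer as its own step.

2

Step 1: N3⁻ adds to the carbonyl carbon; the C=O π electrons shift onto oxygen and a tetrahedral alkoxide intermediate forms.
Step 2: An oxygen lone pair re-forms the C=O π bond as the C–O σ-bond breaks; CH3CO2⁻ is expelled.
Total: 2 elementary steps.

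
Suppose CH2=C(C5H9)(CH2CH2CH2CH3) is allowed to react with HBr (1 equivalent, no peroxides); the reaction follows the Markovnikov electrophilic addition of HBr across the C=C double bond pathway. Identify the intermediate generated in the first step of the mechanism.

Step 1: Protonation of the alkene by HBr: the π bond acts as the nucleophile and picks up H⁺, giving the more stable (Markovnikov) tertiary carbocation. The H–Br bond breaks heterolytically, releasing Br⁻.
After step 1 the species present is a tertiary carbocation.

tertiary carbocation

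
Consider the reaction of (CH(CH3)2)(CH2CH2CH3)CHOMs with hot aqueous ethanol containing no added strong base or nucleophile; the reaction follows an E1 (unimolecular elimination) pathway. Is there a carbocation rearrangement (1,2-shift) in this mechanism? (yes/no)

yes

The first-formed carbocation is secondary.
The adjacent isopropyl carbon already bears 2 other carbon substituents and has a hydrogen to migrate; after a 1,2-hydride shift from that carbon the positive charge sits on a tertiary centre.
Tertiary is more stable than secondary, so the shift occurs.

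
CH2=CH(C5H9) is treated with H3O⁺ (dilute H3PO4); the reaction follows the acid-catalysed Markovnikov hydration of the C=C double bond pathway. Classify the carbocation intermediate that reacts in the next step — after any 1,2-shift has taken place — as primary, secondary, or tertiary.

Step 1: Electrophilic addition begins with the π(C=C) electrons forming a bond to the proton of H3O⁺. Following Markovnikov's rule, the resulting cation is secondary. H2O is released.
Step 2: Carbocation rearrangement: a 1,2-hydride shift from the adjacent cyclopentyl carbon converts the initially-formed secondary cation into the more stable tertiary cation.
The cation rearranges from secondary to tertiary via a 1,2-hydride shift from the adjacent cyclopentyl carbon; the tertiary cation is what reacts next.

tertiary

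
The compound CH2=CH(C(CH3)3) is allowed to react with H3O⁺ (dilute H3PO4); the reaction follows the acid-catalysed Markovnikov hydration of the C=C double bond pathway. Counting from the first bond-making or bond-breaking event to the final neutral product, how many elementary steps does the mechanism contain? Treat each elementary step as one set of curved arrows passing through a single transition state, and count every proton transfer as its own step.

4

Step 1: Electrophilic addition begins with the π(C=C) electrons forming a bond to the proton of H3O⁺. Following Markovnikov's rule, the resulting cation is secondary. H2O is released.
Step 2: A methyl group with its bonding pair migrates from the adjacent tert-butyl carbon to the cationic centre — a 1,2-methyl shift — upgrading the secondary cation to a tertiary one.
Step 3: A lone pair on the oxygen of H2O attacks the carbocation, forming a C–O bond and an oxonium ion (a protonated alcohol).
Step 4: Proton transfer from the O–H of the oxonium ion to H2O completes the catalytic cycle and yields the alcohol.
Total: 4 elementary steps.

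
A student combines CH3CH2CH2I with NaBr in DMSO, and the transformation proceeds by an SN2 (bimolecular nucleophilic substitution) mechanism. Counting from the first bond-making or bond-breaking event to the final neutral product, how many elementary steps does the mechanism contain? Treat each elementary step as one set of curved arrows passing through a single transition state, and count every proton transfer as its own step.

1

Step 1: Br⁻ attacks the back face of the α-carbon while I⁻ departs with the C–I bonding pair — a single concerted displacement through a pentacoordinate transition state.
Total: 1 elementary step.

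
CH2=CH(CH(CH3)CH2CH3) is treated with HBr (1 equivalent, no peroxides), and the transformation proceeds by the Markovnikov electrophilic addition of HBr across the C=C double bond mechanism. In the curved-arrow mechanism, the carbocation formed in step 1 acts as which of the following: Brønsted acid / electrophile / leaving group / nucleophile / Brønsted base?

electrophile

Step 3: The Br⁻ anion donates a lone pair to the carbocation, forming the new C–Br σ-bond and giving the neutral alkyl halide.
The carbocation formed in step 1 accepts an electron pair into an empty or π* orbital — it is the electrophile.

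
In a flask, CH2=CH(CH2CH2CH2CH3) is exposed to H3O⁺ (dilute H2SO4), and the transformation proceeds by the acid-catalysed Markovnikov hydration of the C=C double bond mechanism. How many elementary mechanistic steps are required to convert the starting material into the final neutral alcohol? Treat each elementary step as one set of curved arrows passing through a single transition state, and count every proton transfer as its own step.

3

Step 1: The π electrons of the C=C bond attack a proton of H3O⁺; Markovnikov addition places the new C–H on the less-substituted alkene carbon, so the positive charge ends up on the more-substituted carbon — a secondary carbocation. H2O is released.
(No 1,2-shift: no single shift to an adjacent carbon would give a more stable cation.)
Step 2: A lone pair on the oxygen of H2O attacks the carbocation, forming a C–O bond and an oxonium ion (a protonated alcohol).
Step 3: Deprotonation of the oxonium ion by a water molecule delivers the neutral alcohol and regenerates the acid catalyst.
Total: 3 elementary steps.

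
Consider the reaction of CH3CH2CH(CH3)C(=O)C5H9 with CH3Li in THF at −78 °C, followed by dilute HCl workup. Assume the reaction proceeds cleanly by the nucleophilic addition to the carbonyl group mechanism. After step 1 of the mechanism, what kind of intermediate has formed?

Step 1: A lone pair / filled orbital on the carbanion-like carbon of CH3Li attacks the electrophilic carbonyl carbon; the π(C=O) electrons shift onto oxygen, producing a tetrahedral alkoxide intermediate.
After step 1 the species present is a tetrahedral alkoxide intermediate.

tetrahedral alkoxide intermediate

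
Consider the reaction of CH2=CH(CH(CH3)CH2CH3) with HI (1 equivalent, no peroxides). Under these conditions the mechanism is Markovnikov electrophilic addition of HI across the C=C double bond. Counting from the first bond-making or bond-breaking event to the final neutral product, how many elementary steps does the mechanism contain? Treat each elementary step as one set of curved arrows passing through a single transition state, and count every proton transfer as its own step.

Step 1: The π electrons of the C=C bond attack a proton of HI; Markovnikov addition places the new C–H on the less-substituted alkene carbon, so the positive charge ends up on the more-substituted carbon — a secondary carbocation. The H–I bond breaks heterolytically, releasing I⁻.
Step 2: Carbocation rearrangement: a 1,2-hydride shift from the adjacent sec-butyl carbon converts the initially-formed secondary cation into the more stable tertiary cation.
Step 3: The I⁻ anion donates a lone pair to the carbocation, forming the new C–I σ-bond and giving the neutral alkyl halide.
Total: 3 elementary steps.

3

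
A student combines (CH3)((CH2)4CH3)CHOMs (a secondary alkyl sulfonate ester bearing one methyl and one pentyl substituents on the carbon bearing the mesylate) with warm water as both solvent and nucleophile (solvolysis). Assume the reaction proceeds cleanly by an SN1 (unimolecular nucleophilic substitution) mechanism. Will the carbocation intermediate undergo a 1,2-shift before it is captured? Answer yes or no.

The first-formed carbocation is secondary.
No single 1,2-shift to an adjacent carbon would produce a more-substituted cation than the one already present, so no rearrangement occurs.

no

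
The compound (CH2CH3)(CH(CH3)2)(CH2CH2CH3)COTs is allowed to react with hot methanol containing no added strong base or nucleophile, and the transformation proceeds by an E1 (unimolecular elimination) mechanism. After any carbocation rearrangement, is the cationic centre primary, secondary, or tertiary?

tertiary

Step 1: The C–O bond breaks with both electrons going to the tosylate; TsO⁻ leaves and a tertiary carbocation remains.
No single 1,2-shift to an adjacent carbon would give a more-substituted cation, so no rearrangement occurs.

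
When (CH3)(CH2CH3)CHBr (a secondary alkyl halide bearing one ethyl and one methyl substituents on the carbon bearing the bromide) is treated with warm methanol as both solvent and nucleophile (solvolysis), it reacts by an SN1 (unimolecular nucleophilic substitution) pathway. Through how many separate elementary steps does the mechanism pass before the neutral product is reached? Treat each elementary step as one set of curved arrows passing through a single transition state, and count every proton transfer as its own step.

3

Step 1: The C–Br bond breaks with both electrons going to the bromide; Br⁻ leaves and a secondary carbocation remains.
(No 1,2-shift: no single shift to an adjacent carbon would give a more stable cation.)
Step 2: A lone pair on the oxygen of CH3OH attacks the carbocation, forming a new C–O σ-bond and an oxonium ion.
Step 3: Deprotonation of the oxonium oxygen by solvent methanol yields the neutral ether.
Total: 3 elementary steps.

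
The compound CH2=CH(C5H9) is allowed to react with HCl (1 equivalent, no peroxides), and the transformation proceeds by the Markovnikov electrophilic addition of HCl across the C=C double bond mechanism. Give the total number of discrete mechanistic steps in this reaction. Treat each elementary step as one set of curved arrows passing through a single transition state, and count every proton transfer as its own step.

3

Step 1: Protonation of the alkene by HCl: the π bond acts as the nucleophile and picks up H⁺, giving the more stable (Markovnikov) secondary carbocation. The H–Cl bond breaks heterolytically, releasing Cl⁻.
Step 2: Carbocation rearrangement: a 1,2-hydride shift from the adjacent cyclopentyl carbon converts the initially-formed secondary cation into the more stable tertiary cation.
Step 3: Cl⁻ captures the cation: a lone pair on Cl⁻ fills the empty p orbital, producing the alkyl halide product.
Total: 3 elementary steps.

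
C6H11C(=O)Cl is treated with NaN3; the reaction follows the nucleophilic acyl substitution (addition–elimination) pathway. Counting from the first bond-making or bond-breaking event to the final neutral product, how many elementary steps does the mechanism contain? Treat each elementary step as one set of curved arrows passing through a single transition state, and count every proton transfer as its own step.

Step 1: Nucleophilic addition of N3⁻ to the acyl carbon breaks the π(C=O) bond and yields a tetrahedral, anionic intermediate.
Step 2: Collapse of the tetrahedral intermediate: the alkoxide oxygen pushes its lone pair back to re-form C=O while Cl⁻ leaves.
Total: 2 elementary steps.

2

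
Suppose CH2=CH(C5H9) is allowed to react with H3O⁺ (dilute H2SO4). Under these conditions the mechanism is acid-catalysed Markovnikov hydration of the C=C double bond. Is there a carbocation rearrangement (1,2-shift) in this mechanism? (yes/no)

The first-formed carbocation is secondary.
The adjacent cyclopentyl carbon already bears 2 other carbon substituents and has a hydrogen to migrate; after a 1,2-hydride shift from that carbon the positive charge sits on a tertiary centre.
Tertiary is more stable than secondary, so the shift occurs.

yes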